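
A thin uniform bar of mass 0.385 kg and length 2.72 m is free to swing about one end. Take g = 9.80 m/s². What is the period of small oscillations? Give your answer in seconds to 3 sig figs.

For a physical pendulum T = 2π√(I/(mgd)), with d = 1.360 m from pivot to centre of mass.
I_cm = mL²/12 = 0.385 × 2.72²/12 = 0.2374 kg·m²; I = I_cm + md² = 0.2374 + 0.385 × 1.360² = 0.9495 kg·m².
T = 2π√(0.9495/(0.385 × 9.80 × 1.360)) = 2.70 s.

2.70 s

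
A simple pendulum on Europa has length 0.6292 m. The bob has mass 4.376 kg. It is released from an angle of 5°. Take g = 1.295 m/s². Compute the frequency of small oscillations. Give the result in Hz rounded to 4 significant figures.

0.2283 Hz

T = 2π√(L/g) = 2π√(0.6292/1.295) = 4.3796 s, so f = 1/T = 0.2283 Hz.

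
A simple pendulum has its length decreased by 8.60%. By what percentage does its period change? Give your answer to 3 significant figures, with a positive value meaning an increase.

T ∝ √L, so T'/T = √(0.9140) = 0.9560.
Percentage change in T = (0.9560 − 1) × 100% = -4.40%.

-4.40%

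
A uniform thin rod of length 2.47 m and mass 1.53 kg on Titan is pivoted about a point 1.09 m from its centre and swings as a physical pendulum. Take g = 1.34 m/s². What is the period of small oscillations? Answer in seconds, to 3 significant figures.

6.77 s

For a physical pendulum T = 2π√(I/(mgd)), with d = 1.090 m from pivot to centre of mass.
I_cm = mL²/12 = 1.53 × 2.47²/12 = 0.7779 kg·m²; I = I_cm + md² = 0.7779 + 1.53 × 1.090² = 2.596 kg·m².
T = 2π√(2.596/(1.53 × 1.34 × 1.090)) = 6.77 s.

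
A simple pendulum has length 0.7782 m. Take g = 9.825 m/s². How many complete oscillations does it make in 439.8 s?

248

T = 2π√(L/g) = 2π√(0.7782/9.825) = 1.7683 s.
Number of complete oscillations = ⌊439.8/1.7683⌋ = ⌊248.71⌋ = 248.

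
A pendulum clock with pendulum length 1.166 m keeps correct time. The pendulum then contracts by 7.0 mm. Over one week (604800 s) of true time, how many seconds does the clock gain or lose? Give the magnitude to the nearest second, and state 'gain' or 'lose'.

gain 1824 s

T ∝ √L, so T'/T = √(1.15900/1.166) = 0.996994.
In 604800 s of true time the clock registers 604800/0.996994 = 606623.7 s, so it gains 1824 s.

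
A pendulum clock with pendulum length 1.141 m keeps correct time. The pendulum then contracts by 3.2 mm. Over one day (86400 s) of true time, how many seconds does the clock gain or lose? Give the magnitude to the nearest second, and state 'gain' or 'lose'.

T ∝ √L, so T'/T = √(1.13780/1.141) = 0.998597.
In 86400 s of true time the clock registers 86400/0.998597 = 86521.4 s, so it gains 121 s.

gain 121 s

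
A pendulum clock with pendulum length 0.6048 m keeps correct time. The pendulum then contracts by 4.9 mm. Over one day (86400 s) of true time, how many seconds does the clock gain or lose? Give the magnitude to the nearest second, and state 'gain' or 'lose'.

gain 352 s

T ∝ √L, so T'/T = √(0.59990/0.6048) = 0.995941.
In 86400 s of true time the clock registers 86400/0.995941 = 86752.1 s, so it gains 352 s.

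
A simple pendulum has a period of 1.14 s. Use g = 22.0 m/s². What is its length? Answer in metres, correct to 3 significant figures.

From T = 2π√(L/g), L = gT²/(4π²) = 22.0 × 1.140²/(4π²) = 0.724 m.

0.724 m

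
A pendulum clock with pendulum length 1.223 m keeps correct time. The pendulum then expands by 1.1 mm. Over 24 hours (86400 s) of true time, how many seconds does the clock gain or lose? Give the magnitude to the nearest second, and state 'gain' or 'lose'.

lose 39 s

T ∝ √L, so T'/T = √(1.22410/1.223) = 1.00045.
In 86400 s of true time the clock registers 86400/1.00045 = 86361.2 s, so it loses 39 s.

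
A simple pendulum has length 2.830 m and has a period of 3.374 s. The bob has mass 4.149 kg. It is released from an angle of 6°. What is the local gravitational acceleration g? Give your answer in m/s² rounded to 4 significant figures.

From T = 2π√(L/g), g = 4π²L/T² = 4π² × 2.830/3.3740² = 9.814 m/s².

9.814 m/s²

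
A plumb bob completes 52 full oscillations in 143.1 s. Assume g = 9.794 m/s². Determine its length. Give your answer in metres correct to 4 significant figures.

T = 143.1/52 = 2.7519 s.
From T = 2π√(L/g), L = gT²/(4π²) = 9.794 × 2.7519²/(4π²) = 1.879 m.

1.879 m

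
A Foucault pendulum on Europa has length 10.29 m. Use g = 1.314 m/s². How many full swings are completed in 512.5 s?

T = 2π√(L/g) = 2π√(10.29/1.314) = 17.583 s.
Number of complete oscillations = ⌊512.5/17.583⌋ = ⌊29.148⌋ = 29.

29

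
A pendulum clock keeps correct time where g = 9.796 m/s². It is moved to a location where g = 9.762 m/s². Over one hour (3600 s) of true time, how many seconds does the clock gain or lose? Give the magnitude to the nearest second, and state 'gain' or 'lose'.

The clock's period scales as T ∝ 1/√g, so T'/T = √(9.796/9.762) = 1.00174.
In 3600 s of true time the clock registers 3600/1.00174 = 3593.7 s, so it loses 6 s.

lose 6 s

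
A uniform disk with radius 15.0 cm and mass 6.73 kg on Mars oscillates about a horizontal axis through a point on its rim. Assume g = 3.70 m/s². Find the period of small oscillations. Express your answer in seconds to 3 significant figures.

I_cm = ½mr² = 0.07571 kg·m². The pivot is at distance d = 0.150 m from the centre of mass.
By the parallel-axis theorem, I = I_cm + md² = 0.07571 + 0.1514 = 0.2271 kg·m².
T = 2π√(I/(mgd)) = 2π√(0.2271/(6.73 × 3.70 × 0.150)) = 1.55 s.

1.55 s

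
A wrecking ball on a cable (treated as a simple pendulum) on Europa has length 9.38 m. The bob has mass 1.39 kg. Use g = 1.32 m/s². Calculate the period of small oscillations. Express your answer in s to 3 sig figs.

T = 2π√(L/g) = 2π√(9.38/1.32) = 2π × 2.666 = 16.7 s.

16.7 s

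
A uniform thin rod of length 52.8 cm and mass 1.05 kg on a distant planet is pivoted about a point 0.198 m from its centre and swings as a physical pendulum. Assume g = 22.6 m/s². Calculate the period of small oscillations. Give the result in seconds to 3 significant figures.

0.742 s

For a physical pendulum T = 2π√(I/(mgd)), with d = 0.1980 m from pivot to centre of mass.
I_cm = mL²/12 = 1.05 × 0.528²/12 = 0.02439 kg·m²; I = I_cm + md² = 0.02439 + 1.05 × 0.1980² = 0.06556 kg·m².
T = 2π√(0.06556/(1.05 × 22.6 × 0.1980)) = 0.742 s.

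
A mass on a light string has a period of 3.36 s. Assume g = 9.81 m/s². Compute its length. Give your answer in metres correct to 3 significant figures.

From T = 2π√(L/g), L = gT²/(4π²) = 9.81 × 3.360²/(4π²) = 2.81 m.

2.81 m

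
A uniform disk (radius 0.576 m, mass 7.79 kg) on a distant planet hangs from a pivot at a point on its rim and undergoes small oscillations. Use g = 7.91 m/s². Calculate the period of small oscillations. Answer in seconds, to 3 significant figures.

I_cm = ½mr² = 1.292 kg·m². The pivot is at distance d = 0.576 m from the centre of mass.
By the parallel-axis theorem, I = I_cm + md² = 1.292 + 2.585 = 3.877 kg·m².
T = 2π√(I/(mgd)) = 2π√(3.877/(7.79 × 7.91 × 0.576)) = 2.08 s.

2.08 s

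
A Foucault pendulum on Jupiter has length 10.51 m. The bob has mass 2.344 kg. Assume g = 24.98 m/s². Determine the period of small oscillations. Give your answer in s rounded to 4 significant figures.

4.076 s

T = 2π√(L/g) = 2π√(10.51/24.98) = 2π × 0.64864 = 4.076 s.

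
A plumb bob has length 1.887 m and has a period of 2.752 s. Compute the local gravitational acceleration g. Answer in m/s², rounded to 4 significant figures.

9.836 m/s²

From T = 2π√(L/g), g = 4π²L/T² = 4π² × 1.887/2.7520² = 9.836 m/s².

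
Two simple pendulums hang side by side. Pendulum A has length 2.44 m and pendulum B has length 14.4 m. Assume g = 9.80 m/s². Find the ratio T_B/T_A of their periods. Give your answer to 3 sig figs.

T ∝ √L, so T_B/T_A = √(L_B/L_A) = √(14.4/2.44) = 2.43.

2.43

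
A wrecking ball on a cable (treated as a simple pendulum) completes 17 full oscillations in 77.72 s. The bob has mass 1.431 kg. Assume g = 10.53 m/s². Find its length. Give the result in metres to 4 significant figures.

5.575 m

T = 77.72/17 = 4.5718 s.
From T = 2π√(L/g), L = gT²/(4π²) = 10.53 × 4.5718²/(4π²) = 5.575 m.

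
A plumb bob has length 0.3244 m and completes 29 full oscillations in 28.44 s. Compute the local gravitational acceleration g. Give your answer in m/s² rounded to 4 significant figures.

13.32 m/s²

T = 28.44/29 = 0.98069 s.
From T = 2π√(L/g), g = 4π²L/T² = 4π² × 0.3244/0.98069² = 13.32 m/s².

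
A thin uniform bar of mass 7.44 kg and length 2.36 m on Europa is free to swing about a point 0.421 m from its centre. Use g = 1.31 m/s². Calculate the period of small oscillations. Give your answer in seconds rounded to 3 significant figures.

6.78 s

For a physical pendulum T = 2π√(I/(mgd)), with d = 0.4210 m from pivot to centre of mass.
I_cm = mL²/12 = 7.44 × 2.36²/12 = 3.453 kg·m²; I = I_cm + md² = 3.453 + 7.44 × 0.4210² = 4.772 kg·m².
T = 2π√(4.772/(7.44 × 1.31 × 0.4210)) = 6.78 s.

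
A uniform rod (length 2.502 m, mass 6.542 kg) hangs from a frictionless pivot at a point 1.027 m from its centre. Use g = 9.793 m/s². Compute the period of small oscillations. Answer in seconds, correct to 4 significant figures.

For a physical pendulum T = 2π√(I/(mgd)), with d = 1.0270 m from pivot to centre of mass.
I_cm = mL²/12 = 6.542 × 2.502²/12 = 3.4127 kg·m²; I = I_cm + md² = 3.4127 + 6.542 × 1.0270² = 10.313 kg·m².
T = 2π√(10.313/(6.542 × 9.793 × 1.0270)) = 2.488 s.

2.488 s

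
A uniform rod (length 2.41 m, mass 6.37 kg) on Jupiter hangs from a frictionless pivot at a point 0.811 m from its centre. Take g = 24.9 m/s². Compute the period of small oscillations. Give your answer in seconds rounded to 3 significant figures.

1.49 s

For a physical pendulum T = 2π√(I/(mgd)), with d = 0.8110 m from pivot to centre of mass.
I_cm = mL²/12 = 6.37 × 2.41²/12 = 3.083 kg·m²; I = I_cm + md² = 3.083 + 6.37 × 0.8110² = 7.273 kg·m².
T = 2π√(7.273/(6.37 × 24.9 × 0.8110)) = 1.49 s.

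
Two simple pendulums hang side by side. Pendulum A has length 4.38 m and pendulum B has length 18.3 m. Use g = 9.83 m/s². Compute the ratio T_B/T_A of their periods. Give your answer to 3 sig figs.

T ∝ √L, so T_B/T_A = √(L_B/L_A) = √(18.3/4.38) = 2.04.

2.04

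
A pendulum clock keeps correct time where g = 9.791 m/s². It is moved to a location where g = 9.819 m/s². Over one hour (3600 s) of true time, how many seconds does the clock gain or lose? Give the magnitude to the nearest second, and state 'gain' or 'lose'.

The clock's period scales as T ∝ 1/√g, so T'/T = √(9.791/9.819) = 0.998573.
In 3600 s of true time the clock registers 3600/0.998573 = 3605.1 s, so it gains 5 s.

gain 5 s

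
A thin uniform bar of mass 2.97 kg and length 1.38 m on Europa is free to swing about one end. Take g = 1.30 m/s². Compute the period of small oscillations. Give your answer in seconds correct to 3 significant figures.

For a physical pendulum T = 2π√(I/(mgd)), with d = 0.6900 m from pivot to centre of mass.
I_cm = mL²/12 = 2.97 × 1.38²/12 = 0.4713 kg·m²; I = I_cm + md² = 0.4713 + 2.97 × 0.6900² = 1.885 kg·m².
T = 2π√(1.885/(2.97 × 1.30 × 0.6900)) = 5.29 s.

5.29 s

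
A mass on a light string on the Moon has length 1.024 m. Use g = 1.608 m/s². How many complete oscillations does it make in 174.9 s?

T = 2π√(L/g) = 2π√(1.024/1.608) = 5.0140 s.
Number of complete oscillations = ⌊174.9/5.0140⌋ = ⌊34.882⌋ = 34.

34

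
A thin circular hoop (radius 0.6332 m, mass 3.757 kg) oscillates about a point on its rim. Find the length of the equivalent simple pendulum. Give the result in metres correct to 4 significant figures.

1.266 m

The equivalent simple-pendulum length is L_eq = I/(md), where I is about the pivot and d = 0.63320 m.
I_cm = mR² = 1.5063 kg·m², so I = I_cm + md² = 1.5063 + 1.5063 = 3.0127 kg·m².
L_eq = 3.0127/(3.757 × 0.63320) = 1.266 m.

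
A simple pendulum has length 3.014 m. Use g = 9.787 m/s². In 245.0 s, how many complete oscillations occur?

T = 2π√(L/g) = 2π√(3.014/9.787) = 3.4868 s.
Number of complete oscillations = ⌊245.0/3.4868⌋ = ⌊70.265⌋ = 70.

70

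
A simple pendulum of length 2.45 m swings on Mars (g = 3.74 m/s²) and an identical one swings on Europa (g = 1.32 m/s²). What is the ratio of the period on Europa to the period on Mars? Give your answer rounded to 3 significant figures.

T ∝ 1/√g, so T₂/T₁ = √(g₁/g₂) = √(3.74/1.32) = 1.68.

1.68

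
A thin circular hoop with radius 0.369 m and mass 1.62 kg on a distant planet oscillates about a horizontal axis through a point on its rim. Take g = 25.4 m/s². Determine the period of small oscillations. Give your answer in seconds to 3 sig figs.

I_cm = mr² = 0.2206 kg·m². The pivot is at distance d = 0.369 m from the centre of mass.
By the parallel-axis theorem, I = I_cm + md² = 0.2206 + 0.2206 = 0.4412 kg·m².
T = 2π√(I/(mgd)) = 2π√(0.4412/(1.62 × 25.4 × 0.369)) = 1.07 s.

1.07 s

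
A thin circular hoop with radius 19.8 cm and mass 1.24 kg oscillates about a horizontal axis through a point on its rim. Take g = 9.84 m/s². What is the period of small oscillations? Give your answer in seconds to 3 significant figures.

I_cm = mr² = 0.04861 kg·m². The pivot is at distance d = 0.198 m from the centre of mass.
By the parallel-axis theorem, I = I_cm + md² = 0.04861 + 0.04861 = 0.09723 kg·m².
T = 2π√(I/(mgd)) = 2π√(0.09723/(1.24 × 9.84 × 0.198)) = 1.26 s.

1.26 s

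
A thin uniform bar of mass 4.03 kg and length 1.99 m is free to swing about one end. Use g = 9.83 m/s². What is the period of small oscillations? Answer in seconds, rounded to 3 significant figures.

2.31 s

For a physical pendulum T = 2π√(I/(mgd)), with d = 0.9950 m from pivot to centre of mass.
I_cm = mL²/12 = 4.03 × 1.99²/12 = 1.330 kg·m²; I = I_cm + md² = 1.330 + 4.03 × 0.9950² = 5.320 kg·m².
T = 2π√(5.320/(4.03 × 9.83 × 0.9950)) = 2.31 s.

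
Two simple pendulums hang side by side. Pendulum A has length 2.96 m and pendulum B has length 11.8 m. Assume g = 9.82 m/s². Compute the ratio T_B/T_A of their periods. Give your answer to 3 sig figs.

T ∝ √L, so T_B/T_A = √(L_B/L_A) = √(11.8/2.96) = 2.00.

2.00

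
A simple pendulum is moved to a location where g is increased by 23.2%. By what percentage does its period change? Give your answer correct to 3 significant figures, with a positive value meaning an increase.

T ∝ 1/√g, so T'/T = 1/√(1.232) = 0.9009.
Percentage change in T = (0.9009 − 1) × 100% = -9.91%.

-9.91%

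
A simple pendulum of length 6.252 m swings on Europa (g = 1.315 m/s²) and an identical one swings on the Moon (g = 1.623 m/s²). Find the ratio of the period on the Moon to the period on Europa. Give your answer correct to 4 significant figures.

0.9001

T ∝ 1/√g, so T₂/T₁ = √(g₁/g₂) = √(1.315/1.623) = 0.9001.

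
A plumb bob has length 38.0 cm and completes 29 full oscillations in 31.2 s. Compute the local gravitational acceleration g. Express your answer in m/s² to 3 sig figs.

13.0 m/s²

T = 31.2/29 = 1.076 s.
From T = 2π√(L/g), g = 4π²L/T² = 4π² × 0.380/1.076² = 13.0 m/s².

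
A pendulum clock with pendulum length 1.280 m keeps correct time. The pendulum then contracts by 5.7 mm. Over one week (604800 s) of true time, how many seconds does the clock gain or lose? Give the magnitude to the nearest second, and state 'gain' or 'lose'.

gain 1351 s

T ∝ √L, so T'/T = √(1.27430/1.280) = 0.997771.
In 604800 s of true time the clock registers 604800/0.997771 = 606151.1 s, so it gains 1351 s.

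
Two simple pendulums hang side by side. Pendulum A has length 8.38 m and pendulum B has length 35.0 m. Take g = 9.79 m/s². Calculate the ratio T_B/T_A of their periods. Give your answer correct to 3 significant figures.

2.04

T ∝ √L, so T_B/T_A = √(L_B/L_A) = √(35.0/8.38) = 2.04.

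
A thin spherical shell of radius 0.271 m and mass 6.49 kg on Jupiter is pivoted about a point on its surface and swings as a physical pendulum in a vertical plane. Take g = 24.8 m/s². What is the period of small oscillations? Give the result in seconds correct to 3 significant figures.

I_cm = (2/3)mr² = 0.3178 kg·m². The pivot is at distance d = 0.271 m from the centre of mass.
By the parallel-axis theorem, I = I_cm + md² = 0.3178 + 0.4766 = 0.7944 kg·m².
T = 2π√(I/(mgd)) = 2π√(0.7944/(6.49 × 24.8 × 0.271)) = 0.848 s.

0.848 s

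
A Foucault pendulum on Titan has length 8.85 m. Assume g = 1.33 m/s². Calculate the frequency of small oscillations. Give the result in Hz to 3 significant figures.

T = 2π√(L/g) = 2π√(8.85/1.33) = 16.21 s, so f = 1/T = 0.0617 Hz.

0.0617 Hz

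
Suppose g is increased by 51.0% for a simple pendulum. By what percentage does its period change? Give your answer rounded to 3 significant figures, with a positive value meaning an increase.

T ∝ 1/√g, so T'/T = 1/√(1.510) = 0.8138.
Percentage change in T = (0.8138 − 1) × 100% = -18.6%.

-18.6%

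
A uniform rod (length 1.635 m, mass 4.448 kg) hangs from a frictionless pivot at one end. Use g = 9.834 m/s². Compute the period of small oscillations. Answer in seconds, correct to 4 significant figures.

For a physical pendulum T = 2π√(I/(mgd)), with d = 0.81750 m from pivot to centre of mass.
I_cm = mL²/12 = 4.448 × 1.635²/12 = 0.99088 kg·m²; I = I_cm + md² = 0.99088 + 4.448 × 0.81750² = 3.9635 kg·m².
T = 2π√(3.9635/(4.448 × 9.834 × 0.81750)) = 2.092 s.

2.092 s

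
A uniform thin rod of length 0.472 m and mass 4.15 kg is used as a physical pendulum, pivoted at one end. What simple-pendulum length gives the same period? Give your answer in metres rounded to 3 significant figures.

0.315 m

The equivalent simple-pendulum length is L_eq = I/(md), where I is about the pivot and d = 0.2360 m.
I_cm = (1/12)mL² = 0.07705 kg·m², so I = I_cm + md² = 0.07705 + 0.2311 = 0.3082 kg·m².
L_eq = 0.3082/(4.15 × 0.2360) = 0.315 m.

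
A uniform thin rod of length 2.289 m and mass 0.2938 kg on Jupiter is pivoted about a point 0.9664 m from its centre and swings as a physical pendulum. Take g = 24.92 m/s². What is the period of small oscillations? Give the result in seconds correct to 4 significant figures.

For a physical pendulum T = 2π√(I/(mgd)), with d = 0.96640 m from pivot to centre of mass.
I_cm = mL²/12 = 0.2938 × 2.289²/12 = 0.12828 kg·m²; I = I_cm + md² = 0.12828 + 0.2938 × 0.96640² = 0.40267 kg·m².
T = 2π√(0.40267/(0.2938 × 24.92 × 0.96640)) = 1.499 s.

1.499 s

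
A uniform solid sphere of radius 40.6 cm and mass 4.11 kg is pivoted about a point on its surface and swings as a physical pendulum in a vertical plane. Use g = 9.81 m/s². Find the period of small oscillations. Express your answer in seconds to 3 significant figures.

I_cm = (2/5)mr² = 0.2710 kg·m². The pivot is at distance d = 0.406 m from the centre of mass.
By the parallel-axis theorem, I = I_cm + md² = 0.2710 + 0.6775 = 0.9485 kg·m².
T = 2π√(I/(mgd)) = 2π√(0.9485/(4.11 × 9.81 × 0.406)) = 1.51 s.

1.51 s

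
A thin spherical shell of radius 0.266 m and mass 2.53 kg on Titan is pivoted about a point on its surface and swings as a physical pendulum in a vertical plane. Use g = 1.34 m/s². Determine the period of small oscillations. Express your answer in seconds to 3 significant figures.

3.61 s

I_cm = (2/3)mr² = 0.1193 kg·m². The pivot is at distance d = 0.266 m from the centre of mass.
By the parallel-axis theorem, I = I_cm + md² = 0.1193 + 0.1790 = 0.2984 kg·m².
T = 2π√(I/(mgd)) = 2π√(0.2984/(2.53 × 1.34 × 0.266)) = 3.61 s.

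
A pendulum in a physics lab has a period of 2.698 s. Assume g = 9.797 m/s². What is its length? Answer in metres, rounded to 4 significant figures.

1.806 m

From T = 2π√(L/g), L = gT²/(4π²) = 9.797 × 2.6980²/(4π²) = 1.806 m.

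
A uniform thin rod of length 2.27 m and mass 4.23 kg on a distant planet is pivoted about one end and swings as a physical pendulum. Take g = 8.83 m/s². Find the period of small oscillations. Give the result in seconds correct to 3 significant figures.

For a physical pendulum T = 2π√(I/(mgd)), with d = 1.135 m from pivot to centre of mass.
I_cm = mL²/12 = 4.23 × 2.27²/12 = 1.816 kg·m²; I = I_cm + md² = 1.816 + 4.23 × 1.135² = 7.266 kg·m².
T = 2π√(7.266/(4.23 × 8.83 × 1.135)) = 2.60 s.

2.60 s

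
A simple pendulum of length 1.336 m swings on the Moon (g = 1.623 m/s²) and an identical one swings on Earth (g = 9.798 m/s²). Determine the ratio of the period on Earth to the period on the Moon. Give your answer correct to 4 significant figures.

T ∝ 1/√g, so T₂/T₁ = √(g₁/g₂) = √(1.623/9.798) = 0.4070.

0.4070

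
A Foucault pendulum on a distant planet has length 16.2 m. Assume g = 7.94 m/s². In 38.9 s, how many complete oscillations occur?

4

T = 2π√(L/g) = 2π√(16.2/7.94) = 8.975 s.
Number of complete oscillations = ⌊38.9/8.975⌋ = ⌊4.334⌋ = 4.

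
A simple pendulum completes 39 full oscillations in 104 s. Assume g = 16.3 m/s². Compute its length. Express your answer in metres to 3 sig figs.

2.94 m

T = 104/39 = 2.667 s.
From T = 2π√(L/g), L = gT²/(4π²) = 16.3 × 2.667²/(4π²) = 2.94 m.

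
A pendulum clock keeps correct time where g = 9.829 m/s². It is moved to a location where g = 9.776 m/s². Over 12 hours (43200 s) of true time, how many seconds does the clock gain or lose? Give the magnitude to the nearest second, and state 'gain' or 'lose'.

The clock's period scales as T ∝ 1/√g, so T'/T = √(9.829/9.776) = 1.00271.
In 43200 s of true time the clock registers 43200/1.00271 = 43083.4 s, so it loses 117 s.

lose 117 s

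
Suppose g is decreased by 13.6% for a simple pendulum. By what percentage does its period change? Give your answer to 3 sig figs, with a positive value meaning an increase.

T ∝ 1/√g, so T'/T = 1/√(0.8640) = 1.076.
Percentage change in T = (1.076 − 1) × 100% = 7.58%.

7.58%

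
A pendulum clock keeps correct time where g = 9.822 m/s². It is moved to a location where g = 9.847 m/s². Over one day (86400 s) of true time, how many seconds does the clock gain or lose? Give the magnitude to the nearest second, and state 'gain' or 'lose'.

The clock's period scales as T ∝ 1/√g, so T'/T = √(9.822/9.847) = 0.998730.
In 86400 s of true time the clock registers 86400/0.998730 = 86509.9 s, so it gains 110 s.

gain 110 s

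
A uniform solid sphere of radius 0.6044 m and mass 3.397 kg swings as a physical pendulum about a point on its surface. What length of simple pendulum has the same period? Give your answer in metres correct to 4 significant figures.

The equivalent simple-pendulum length is L_eq = I/(md), where I is about the pivot and d = 0.60440 m.
I_cm = (2/5)mR² = 0.49637 kg·m², so I = I_cm + md² = 0.49637 + 1.2409 = 1.7373 kg·m².
L_eq = 1.7373/(3.397 × 0.60440) = 0.8462 m.

0.8462 m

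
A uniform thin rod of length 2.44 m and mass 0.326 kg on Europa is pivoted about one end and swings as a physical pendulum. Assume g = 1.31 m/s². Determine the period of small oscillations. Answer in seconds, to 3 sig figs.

7.00 s

For a physical pendulum T = 2π√(I/(mgd)), with d = 1.220 m from pivot to centre of mass.
I_cm = mL²/12 = 0.326 × 2.44²/12 = 0.1617 kg·m²; I = I_cm + md² = 0.1617 + 0.326 × 1.220² = 0.6470 kg·m².
T = 2π√(0.6470/(0.326 × 1.31 × 1.220)) = 7.00 s.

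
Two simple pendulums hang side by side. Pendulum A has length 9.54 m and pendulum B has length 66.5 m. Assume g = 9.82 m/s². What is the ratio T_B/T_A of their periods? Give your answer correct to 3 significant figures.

T ∝ √L, so T_B/T_A = √(L_B/L_A) = √(66.5/9.54) = 2.64.

2.64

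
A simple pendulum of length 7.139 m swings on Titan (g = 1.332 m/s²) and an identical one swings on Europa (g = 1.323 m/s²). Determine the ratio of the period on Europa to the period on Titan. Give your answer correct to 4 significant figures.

1.003

T ∝ 1/√g, so T₂/T₁ = √(g₁/g₂) = √(1.332/1.323) = 1.003.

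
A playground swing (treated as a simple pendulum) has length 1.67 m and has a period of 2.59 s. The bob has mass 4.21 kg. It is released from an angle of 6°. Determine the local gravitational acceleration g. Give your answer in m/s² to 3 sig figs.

9.83 m/s²

From T = 2π√(L/g), g = 4π²L/T² = 4π² × 1.67/2.590² = 9.83 m/s².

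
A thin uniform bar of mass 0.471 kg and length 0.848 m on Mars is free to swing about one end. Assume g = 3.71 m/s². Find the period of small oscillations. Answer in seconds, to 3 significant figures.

2.45 s

For a physical pendulum T = 2π√(I/(mgd)), with d = 0.4240 m from pivot to centre of mass.
I_cm = mL²/12 = 0.471 × 0.848²/12 = 0.02822 kg·m²; I = I_cm + md² = 0.02822 + 0.471 × 0.4240² = 0.1129 kg·m².
T = 2π√(0.1129/(0.471 × 3.71 × 0.4240)) = 2.45 s.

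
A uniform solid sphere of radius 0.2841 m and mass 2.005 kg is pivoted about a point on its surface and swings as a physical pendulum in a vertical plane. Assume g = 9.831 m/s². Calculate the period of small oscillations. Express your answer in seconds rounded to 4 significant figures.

1.264 s

I_cm = (2/5)mr² = 0.064732 kg·m². The pivot is at distance d = 0.2841 m from the centre of mass.
By the parallel-axis theorem, I = I_cm + md² = 0.064732 + 0.16183 = 0.22656 kg·m².
T = 2π√(I/(mgd)) = 2π√(0.22656/(2.005 × 9.831 × 0.2841)) = 1.264 s.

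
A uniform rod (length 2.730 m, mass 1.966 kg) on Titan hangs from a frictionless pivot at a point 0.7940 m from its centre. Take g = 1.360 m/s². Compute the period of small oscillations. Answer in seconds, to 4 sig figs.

For a physical pendulum T = 2π√(I/(mgd)), with d = 0.79400 m from pivot to centre of mass.
I_cm = mL²/12 = 1.966 × 2.730²/12 = 1.2210 kg·m²; I = I_cm + md² = 1.2210 + 1.966 × 0.79400² = 2.4605 kg·m².
T = 2π√(2.4605/(1.966 × 1.360 × 0.79400)) = 6.764 s.

6.764 s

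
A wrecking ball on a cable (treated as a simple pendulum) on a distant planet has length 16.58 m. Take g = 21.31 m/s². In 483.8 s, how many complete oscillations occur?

T = 2π√(L/g) = 2π√(16.58/21.31) = 5.5422 s.
Number of complete oscillations = ⌊483.8/5.5422⌋ = ⌊87.294⌋ = 87.

87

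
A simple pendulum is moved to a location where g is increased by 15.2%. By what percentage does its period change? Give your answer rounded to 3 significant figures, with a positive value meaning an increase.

T ∝ 1/√g, so T'/T = 1/√(1.152) = 0.9317.
Percentage change in T = (0.9317 − 1) × 100% = -6.83%.

-6.83%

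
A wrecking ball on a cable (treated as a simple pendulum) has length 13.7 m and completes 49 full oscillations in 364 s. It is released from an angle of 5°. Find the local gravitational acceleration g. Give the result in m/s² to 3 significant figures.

T = 364/49 = 7.429 s.
From T = 2π√(L/g), g = 4π²L/T² = 4π² × 13.7/7.429² = 9.80 m/s².

9.80 m/s²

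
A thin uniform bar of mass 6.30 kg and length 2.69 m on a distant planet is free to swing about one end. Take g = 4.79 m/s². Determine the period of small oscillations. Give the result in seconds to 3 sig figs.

3.84 s

For a physical pendulum T = 2π√(I/(mgd)), with d = 1.345 m from pivot to centre of mass.
I_cm = mL²/12 = 6.30 × 2.69²/12 = 3.799 kg·m²; I = I_cm + md² = 3.799 + 6.30 × 1.345² = 15.20 kg·m².
T = 2π√(15.20/(6.30 × 4.79 × 1.345)) = 3.84 s.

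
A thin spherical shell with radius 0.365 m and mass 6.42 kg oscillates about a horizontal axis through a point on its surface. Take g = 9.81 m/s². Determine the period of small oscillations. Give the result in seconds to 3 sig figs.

I_cm = (2/3)mr² = 0.5702 kg·m². The pivot is at distance d = 0.365 m from the centre of mass.
By the parallel-axis theorem, I = I_cm + md² = 0.5702 + 0.8553 = 1.426 kg·m².
T = 2π√(I/(mgd)) = 2π√(1.426/(6.42 × 9.81 × 0.365)) = 1.56 s.

1.56 s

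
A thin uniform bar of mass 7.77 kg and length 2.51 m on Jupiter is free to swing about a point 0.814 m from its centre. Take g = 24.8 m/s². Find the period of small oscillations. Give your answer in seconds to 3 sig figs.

1.52 s

For a physical pendulum T = 2π√(I/(mgd)), with d = 0.8140 m from pivot to centre of mass.
I_cm = mL²/12 = 7.77 × 2.51²/12 = 4.079 kg·m²; I = I_cm + md² = 4.079 + 7.77 × 0.8140² = 9.228 kg·m².
T = 2π√(9.228/(7.77 × 24.8 × 0.8140)) = 1.52 s.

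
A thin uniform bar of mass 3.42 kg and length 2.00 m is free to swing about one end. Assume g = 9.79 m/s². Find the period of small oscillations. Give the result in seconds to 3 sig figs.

2.32 s

For a physical pendulum T = 2π√(I/(mgd)), with d = 1.000 m from pivot to centre of mass.
I_cm = mL²/12 = 3.42 × 2.00²/12 = 1.140 kg·m²; I = I_cm + md² = 1.140 + 3.42 × 1.000² = 4.560 kg·m².
T = 2π√(4.560/(3.42 × 9.79 × 1.000)) = 2.32 s.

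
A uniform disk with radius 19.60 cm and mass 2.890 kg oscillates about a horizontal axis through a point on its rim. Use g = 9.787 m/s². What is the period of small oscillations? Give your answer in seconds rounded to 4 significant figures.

I_cm = ½mr² = 0.055511 kg·m². The pivot is at distance d = 0.1960 m from the centre of mass.
By the parallel-axis theorem, I = I_cm + md² = 0.055511 + 0.11102 = 0.16653 kg·m².
T = 2π√(I/(mgd)) = 2π√(0.16653/(2.890 × 9.787 × 0.1960)) = 1.089 s.

1.089 s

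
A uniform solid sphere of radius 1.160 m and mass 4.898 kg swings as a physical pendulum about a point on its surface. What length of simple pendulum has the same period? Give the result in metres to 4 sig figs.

1.624 m

The equivalent simple-pendulum length is L_eq = I/(md), where I is about the pivot and d = 1.1600 m.
I_cm = (2/5)mR² = 2.6363 kg·m², so I = I_cm + md² = 2.6363 + 6.5907 = 9.2270 kg·m².
L_eq = 9.2270/(4.898 × 1.1600) = 1.624 m.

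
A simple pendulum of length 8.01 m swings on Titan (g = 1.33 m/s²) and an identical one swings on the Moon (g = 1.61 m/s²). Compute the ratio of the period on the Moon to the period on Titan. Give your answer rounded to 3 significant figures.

T ∝ 1/√g, so T₂/T₁ = √(g₁/g₂) = √(1.33/1.61) = 0.909.

0.909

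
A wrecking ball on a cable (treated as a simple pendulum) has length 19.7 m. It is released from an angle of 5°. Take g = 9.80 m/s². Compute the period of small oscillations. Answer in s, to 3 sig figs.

T = 2π√(L/g) = 2π√(19.7/9.80) = 2π × 1.418 = 8.91 s.

8.91 s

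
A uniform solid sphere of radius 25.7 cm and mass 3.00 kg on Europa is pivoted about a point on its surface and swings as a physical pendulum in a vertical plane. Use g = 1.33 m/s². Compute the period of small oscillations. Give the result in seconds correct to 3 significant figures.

I_cm = (2/5)mr² = 0.07926 kg·m². The pivot is at distance d = 0.257 m from the centre of mass.
By the parallel-axis theorem, I = I_cm + md² = 0.07926 + 0.1981 = 0.2774 kg·m².
T = 2π√(I/(mgd)) = 2π√(0.2774/(3.00 × 1.33 × 0.257)) = 3.27 s.

3.27 s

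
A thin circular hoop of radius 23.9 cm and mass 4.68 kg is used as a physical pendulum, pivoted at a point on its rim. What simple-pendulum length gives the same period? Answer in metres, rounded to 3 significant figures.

The equivalent simple-pendulum length is L_eq = I/(md), where I is about the pivot and d = 0.2390 m.
I_cm = mR² = 0.2673 kg·m², so I = I_cm + md² = 0.2673 + 0.2673 = 0.5347 kg·m².
L_eq = 0.5347/(4.68 × 0.2390) = 0.478 m.

0.478 m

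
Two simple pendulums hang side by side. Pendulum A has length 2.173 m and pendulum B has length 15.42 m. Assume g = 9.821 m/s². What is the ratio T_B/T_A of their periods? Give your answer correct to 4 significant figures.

T ∝ √L, so T_B/T_A = √(L_B/L_A) = √(15.42/2.173) = 2.664.

2.664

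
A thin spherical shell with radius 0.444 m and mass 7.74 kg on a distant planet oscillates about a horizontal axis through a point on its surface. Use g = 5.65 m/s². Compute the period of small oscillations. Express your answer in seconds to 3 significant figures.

I_cm = (2/3)mr² = 1.017 kg·m². The pivot is at distance d = 0.444 m from the centre of mass.
By the parallel-axis theorem, I = I_cm + md² = 1.017 + 1.526 = 2.543 kg·m².
T = 2π√(I/(mgd)) = 2π√(2.543/(7.74 × 5.65 × 0.444)) = 2.27 s.

2.27 s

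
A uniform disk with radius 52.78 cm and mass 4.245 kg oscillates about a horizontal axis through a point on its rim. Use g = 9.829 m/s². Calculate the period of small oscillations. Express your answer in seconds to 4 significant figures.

I_cm = ½mr² = 0.59127 kg·m². The pivot is at distance d = 0.5278 m from the centre of mass.
By the parallel-axis theorem, I = I_cm + md² = 0.59127 + 1.1825 = 1.7738 kg·m².
T = 2π√(I/(mgd)) = 2π√(1.7738/(4.245 × 9.829 × 0.5278)) = 1.783 s.

1.783 s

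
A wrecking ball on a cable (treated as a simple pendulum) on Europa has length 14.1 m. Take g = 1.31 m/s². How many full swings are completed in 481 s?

T = 2π√(L/g) = 2π√(14.1/1.31) = 20.61 s.
Number of complete oscillations = ⌊481/20.61⌋ = ⌊23.33⌋ = 23.

23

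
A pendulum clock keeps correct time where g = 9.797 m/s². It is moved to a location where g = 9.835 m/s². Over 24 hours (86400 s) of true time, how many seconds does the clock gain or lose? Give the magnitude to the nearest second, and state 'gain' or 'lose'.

gain 167 s

The clock's period scales as T ∝ 1/√g, so T'/T = √(9.797/9.835) = 0.998066.
In 86400 s of true time the clock registers 86400/0.998066 = 86567.4 s, so it gains 167 s.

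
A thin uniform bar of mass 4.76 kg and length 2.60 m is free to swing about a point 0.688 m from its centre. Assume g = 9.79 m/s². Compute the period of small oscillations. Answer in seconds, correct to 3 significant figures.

2.46 s

For a physical pendulum T = 2π√(I/(mgd)), with d = 0.6880 m from pivot to centre of mass.
I_cm = mL²/12 = 4.76 × 2.60²/12 = 2.681 kg·m²; I = I_cm + md² = 2.681 + 4.76 × 0.6880² = 4.935 kg·m².
T = 2π√(4.935/(4.76 × 9.79 × 0.6880)) = 2.46 s.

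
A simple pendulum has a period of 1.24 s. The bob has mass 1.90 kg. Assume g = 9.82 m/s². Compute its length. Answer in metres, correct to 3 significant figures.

0.382 m

From T = 2π√(L/g), L = gT²/(4π²) = 9.82 × 1.240²/(4π²) = 0.382 m.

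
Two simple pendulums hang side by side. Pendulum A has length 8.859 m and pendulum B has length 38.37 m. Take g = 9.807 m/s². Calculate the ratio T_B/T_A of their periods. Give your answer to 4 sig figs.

2.081

T ∝ √L, so T_B/T_A = √(L_B/L_A) = √(38.37/8.859) = 2.081.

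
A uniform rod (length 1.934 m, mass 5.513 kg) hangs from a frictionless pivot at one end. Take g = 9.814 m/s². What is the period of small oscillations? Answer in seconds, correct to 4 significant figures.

For a physical pendulum T = 2π√(I/(mgd)), with d = 0.96700 m from pivot to centre of mass.
I_cm = mL²/12 = 5.513 × 1.934²/12 = 1.7184 kg·m²; I = I_cm + md² = 1.7184 + 5.513 × 0.96700² = 6.8735 kg·m².
T = 2π√(6.8735/(5.513 × 9.814 × 0.96700)) = 2.277 s.

2.277 s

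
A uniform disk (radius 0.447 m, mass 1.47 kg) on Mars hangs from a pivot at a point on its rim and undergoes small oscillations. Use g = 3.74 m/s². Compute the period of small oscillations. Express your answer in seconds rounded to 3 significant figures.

I_cm = ½mr² = 0.1469 kg·m². The pivot is at distance d = 0.447 m from the centre of mass.
By the parallel-axis theorem, I = I_cm + md² = 0.1469 + 0.2937 = 0.4406 kg·m².
T = 2π√(I/(mgd)) = 2π√(0.4406/(1.47 × 3.74 × 0.447)) = 2.66 s.

2.66 s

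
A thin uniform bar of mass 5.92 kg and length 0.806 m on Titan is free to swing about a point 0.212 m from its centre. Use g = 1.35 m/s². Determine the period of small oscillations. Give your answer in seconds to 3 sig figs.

For a physical pendulum T = 2π√(I/(mgd)), with d = 0.2120 m from pivot to centre of mass.
I_cm = mL²/12 = 5.92 × 0.806²/12 = 0.3205 kg·m²; I = I_cm + md² = 0.3205 + 5.92 × 0.2120² = 0.5866 kg·m².
T = 2π√(0.5866/(5.92 × 1.35 × 0.2120)) = 3.70 s.

3.70 s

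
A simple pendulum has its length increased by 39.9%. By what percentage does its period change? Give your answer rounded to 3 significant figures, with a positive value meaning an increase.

18.3%

T ∝ √L, so T'/T = √(1.399) = 1.183.
Percentage change in T = (1.183 − 1) × 100% = 18.3%.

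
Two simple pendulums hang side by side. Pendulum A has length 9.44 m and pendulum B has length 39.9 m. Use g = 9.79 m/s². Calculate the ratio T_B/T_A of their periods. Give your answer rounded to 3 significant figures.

2.06

T ∝ √L, so T_B/T_A = √(L_B/L_A) = √(39.9/9.44) = 2.06.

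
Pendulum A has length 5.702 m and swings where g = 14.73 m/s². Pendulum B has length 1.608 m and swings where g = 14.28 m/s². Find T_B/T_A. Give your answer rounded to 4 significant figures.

0.5393

T = 2π√(L/g), so T_B/T_A = √((L_B/g_B)/(L_A/g_A)) = √((1.608/14.28)/(5.702/14.73)) = 0.5393.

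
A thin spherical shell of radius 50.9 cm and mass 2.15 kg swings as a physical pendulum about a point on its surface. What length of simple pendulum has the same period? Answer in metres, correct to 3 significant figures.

The equivalent simple-pendulum length is L_eq = I/(md), where I is about the pivot and d = 0.5090 m.
I_cm = (2/3)mR² = 0.3713 kg·m², so I = I_cm + md² = 0.3713 + 0.5570 = 0.9284 kg·m².
L_eq = 0.9284/(2.15 × 0.5090) = 0.848 m.

0.848 m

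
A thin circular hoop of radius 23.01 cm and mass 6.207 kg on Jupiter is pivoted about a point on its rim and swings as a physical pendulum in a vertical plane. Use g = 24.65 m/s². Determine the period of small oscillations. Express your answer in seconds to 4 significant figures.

I_cm = mr² = 0.32864 kg·m². The pivot is at distance d = 0.2301 m from the centre of mass.
By the parallel-axis theorem, I = I_cm + md² = 0.32864 + 0.32864 = 0.65727 kg·m².
T = 2π√(I/(mgd)) = 2π√(0.65727/(6.207 × 24.65 × 0.2301)) = 0.8585 s.

0.8585 s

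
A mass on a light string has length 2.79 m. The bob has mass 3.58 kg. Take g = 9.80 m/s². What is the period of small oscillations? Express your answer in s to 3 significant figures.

T = 2π√(L/g) = 2π√(2.79/9.80) = 2π × 0.5336 = 3.35 s.

3.35 s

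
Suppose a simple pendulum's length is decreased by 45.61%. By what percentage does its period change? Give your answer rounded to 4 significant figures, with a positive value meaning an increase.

-26.25%

T ∝ √L, so T'/T = √(0.54390) = 0.73750.
Percentage change in T = (0.73750 − 1) × 100% = -26.25%.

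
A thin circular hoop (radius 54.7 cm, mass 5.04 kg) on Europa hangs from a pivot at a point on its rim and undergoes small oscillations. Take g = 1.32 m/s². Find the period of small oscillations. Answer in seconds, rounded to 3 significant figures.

5.72 s

I_cm = mr² = 1.508 kg·m². The pivot is at distance d = 0.547 m from the centre of mass.
By the parallel-axis theorem, I = I_cm + md² = 1.508 + 1.508 = 3.016 kg·m².
T = 2π√(I/(mgd)) = 2π√(3.016/(5.04 × 1.32 × 0.547)) = 5.72 s.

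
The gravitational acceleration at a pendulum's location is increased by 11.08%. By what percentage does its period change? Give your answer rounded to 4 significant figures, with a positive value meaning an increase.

T ∝ 1/√g, so T'/T = 1/√(1.1108) = 0.94882.
Percentage change in T = (0.94882 − 1) × 100% = -5.118%.

-5.118%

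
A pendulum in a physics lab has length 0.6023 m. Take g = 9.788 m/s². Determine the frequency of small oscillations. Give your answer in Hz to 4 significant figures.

0.6416 Hz

T = 2π√(L/g) = 2π√(0.6023/9.788) = 1.5586 s, so f = 1/T = 0.6416 Hz.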